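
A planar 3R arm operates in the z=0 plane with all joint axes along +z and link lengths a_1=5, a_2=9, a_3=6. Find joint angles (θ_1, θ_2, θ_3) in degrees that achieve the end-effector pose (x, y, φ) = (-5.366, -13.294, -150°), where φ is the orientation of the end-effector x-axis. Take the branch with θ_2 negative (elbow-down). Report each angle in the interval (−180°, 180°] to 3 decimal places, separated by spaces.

-29.998 -90.003 -29.999

wrist centre = target − a_3·(cos φ, sin φ) = (-0.1698, -10.2940)
cos θ_2 = (105.9953−5²−9²)/(2·5·9) = -0.0001; θ_2 = -90.0030° (elbow-down)
β = atan2(-10.2940,-0.1698) = -90.9453°; ψ = atan2(-9.0000,4.9995) = -60.9477°
θ_1 = β − ψ = -29.9976°
θ_3 = φ − θ_1 − θ_2 = -29.9994° (wrapped to (-180°,180°])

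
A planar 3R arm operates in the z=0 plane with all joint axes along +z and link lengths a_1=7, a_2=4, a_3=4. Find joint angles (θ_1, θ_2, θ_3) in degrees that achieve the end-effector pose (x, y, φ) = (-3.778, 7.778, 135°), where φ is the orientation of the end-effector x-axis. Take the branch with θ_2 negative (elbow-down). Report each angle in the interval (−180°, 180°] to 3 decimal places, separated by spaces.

134.998 -135.003 135.005

wrist centre = target − a_3·(cos φ, sin φ) = (-0.9496, 4.9496)
cos θ_2 = (25.4000−7²−4²)/(2·7·4) = -0.7071; θ_2 = -135.0030° (elbow-down)
β = atan2(4.9496,-0.9496) = 100.8602°; ψ = atan2(-2.8283,4.1714) = -34.1378°
θ_1 = β − ψ = 134.9980°
θ_3 = φ − θ_1 − θ_2 = 135.0050° (wrapped to (-180°,180°])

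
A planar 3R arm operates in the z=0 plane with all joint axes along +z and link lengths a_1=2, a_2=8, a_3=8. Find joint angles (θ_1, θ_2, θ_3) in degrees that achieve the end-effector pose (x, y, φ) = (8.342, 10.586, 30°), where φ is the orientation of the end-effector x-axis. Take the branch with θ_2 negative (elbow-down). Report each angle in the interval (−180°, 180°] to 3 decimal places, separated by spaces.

-159.240 -134.996 -35.764

wrist centre = target − a_3·(cos φ, sin φ) = (1.4138, 6.5860)
cos θ_2 = (45.3742−2²−8²)/(2·2·8) = -0.7071; θ_2 = -134.9959° (elbow-down)
β = atan2(6.5860,1.4138) = 77.8844°; ψ = atan2(-5.6573,-3.6564) = -122.8757°
θ_1 = β − ψ = 200.7601°
θ_3 = φ − θ_1 − θ_2 = -35.7642° (wrapped to (-180°,180°])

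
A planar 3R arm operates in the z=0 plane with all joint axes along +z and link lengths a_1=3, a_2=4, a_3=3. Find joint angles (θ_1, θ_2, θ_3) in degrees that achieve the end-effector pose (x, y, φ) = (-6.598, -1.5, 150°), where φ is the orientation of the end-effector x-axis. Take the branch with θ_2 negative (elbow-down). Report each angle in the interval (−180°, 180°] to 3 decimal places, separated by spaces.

-89.999 -90.001 -30.000

wrist centre = target − a_3·(cos φ, sin φ) = (-3.9999, -3.0000)
cos θ_2 = (24.9994−3²−4²)/(2·3·4) = -0.0000; θ_2 = -90.0015° (elbow-down)
β = atan2(-3.0000,-3.9999) = -143.1296°; ψ = atan2(-4.0000,2.9999) = -53.1310°
θ_1 = β − ψ = -89.9985°
θ_3 = φ − θ_1 − θ_2 = -30.0000° (wrapped to (-180°,180°])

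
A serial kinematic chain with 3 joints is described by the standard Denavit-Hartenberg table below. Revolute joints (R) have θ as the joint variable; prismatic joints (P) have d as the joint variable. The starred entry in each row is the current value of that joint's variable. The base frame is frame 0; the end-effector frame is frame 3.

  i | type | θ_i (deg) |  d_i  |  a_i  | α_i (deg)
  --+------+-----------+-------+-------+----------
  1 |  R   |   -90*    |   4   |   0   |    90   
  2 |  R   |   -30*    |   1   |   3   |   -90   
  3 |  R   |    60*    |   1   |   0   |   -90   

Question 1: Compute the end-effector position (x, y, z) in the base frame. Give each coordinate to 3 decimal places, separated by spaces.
after link 1: o_1 = (0.0000, 0.0000, 4.0000)
after link 2: o_2 = (-1.0000, -2.5981, 2.5000)
after link 3: o_3 = (-1.0000, -3.0981, 3.3660)

-1.000 -3.098 3.366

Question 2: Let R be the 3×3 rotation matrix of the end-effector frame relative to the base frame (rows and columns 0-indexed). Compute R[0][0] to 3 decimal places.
End-effector x-axis (col 0 of R) = (0.8660,-0.4330,-0.2500)
R[0][0] = 0.8660

0.866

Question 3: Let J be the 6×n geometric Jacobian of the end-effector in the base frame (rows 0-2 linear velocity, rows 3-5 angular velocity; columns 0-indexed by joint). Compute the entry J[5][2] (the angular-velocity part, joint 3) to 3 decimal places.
axis z_2 = (0.0000,-0.5000,0.8660); lever o_n−o_2 = (0.0000,-0.5000,0.8660)
cross product → J_v[:, 2] = (0.0000,-0.0000,-0.0000)
J_ω[:, 2] = z_2
entry J[5][2] = 0.8660

0.866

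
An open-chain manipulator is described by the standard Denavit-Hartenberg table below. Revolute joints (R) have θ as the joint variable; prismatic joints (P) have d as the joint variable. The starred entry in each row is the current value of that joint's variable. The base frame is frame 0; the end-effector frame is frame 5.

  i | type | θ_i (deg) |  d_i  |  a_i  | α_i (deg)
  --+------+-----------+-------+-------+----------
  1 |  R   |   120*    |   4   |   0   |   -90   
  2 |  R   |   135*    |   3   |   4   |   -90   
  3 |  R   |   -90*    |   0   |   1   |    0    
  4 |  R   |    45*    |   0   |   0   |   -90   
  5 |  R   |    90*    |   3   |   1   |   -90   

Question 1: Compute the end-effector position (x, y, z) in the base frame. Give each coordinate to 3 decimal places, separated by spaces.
0.184 -4.075 -1.036

after link 1: o_1 = (0.0000, 0.0000, 4.0000)
after link 2: o_2 = (-1.1839, -3.9495, 1.1716)
after link 3: o_3 = (-2.0499, -4.4495, 1.1716)
after link 4: o_4 = (-2.0499, -4.4495, 1.1716)
after link 5: o_5 = (0.1837, -4.0755, -1.0355)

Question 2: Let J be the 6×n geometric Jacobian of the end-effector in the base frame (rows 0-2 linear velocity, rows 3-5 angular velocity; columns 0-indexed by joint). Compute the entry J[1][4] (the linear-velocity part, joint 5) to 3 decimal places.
0.787

axis z_4 = (0.8624,-0.0795,-0.5000); lever o_n−o_4 = (2.2336,0.3740,-2.2071)
cross product → J_v[:, 4] = (0.3624,0.7866,0.5000)
J_ω[:, 4] = z_4
entry J[1][4] = 0.7866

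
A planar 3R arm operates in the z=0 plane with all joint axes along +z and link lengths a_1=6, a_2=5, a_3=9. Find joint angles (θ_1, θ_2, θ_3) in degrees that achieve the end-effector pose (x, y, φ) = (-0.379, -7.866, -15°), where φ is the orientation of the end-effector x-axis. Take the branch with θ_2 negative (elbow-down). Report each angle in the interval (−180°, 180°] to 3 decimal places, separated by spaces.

wrist centre = target − a_3·(cos φ, sin φ) = (-9.0723, -5.5366)
cos θ_2 = (112.9615−6²−5²)/(2·6·5) = 0.8660; θ_2 = -30.0001° (elbow-down)
β = atan2(-5.5366,-9.0723) = -148.6053°; ψ = atan2(-2.5000,10.3301) = -13.6047°
θ_1 = β − ψ = -135.0006°
θ_3 = φ − θ_1 − θ_2 = 150.0007° (wrapped to (-180°,180°])

-135.001 -30.000 150.001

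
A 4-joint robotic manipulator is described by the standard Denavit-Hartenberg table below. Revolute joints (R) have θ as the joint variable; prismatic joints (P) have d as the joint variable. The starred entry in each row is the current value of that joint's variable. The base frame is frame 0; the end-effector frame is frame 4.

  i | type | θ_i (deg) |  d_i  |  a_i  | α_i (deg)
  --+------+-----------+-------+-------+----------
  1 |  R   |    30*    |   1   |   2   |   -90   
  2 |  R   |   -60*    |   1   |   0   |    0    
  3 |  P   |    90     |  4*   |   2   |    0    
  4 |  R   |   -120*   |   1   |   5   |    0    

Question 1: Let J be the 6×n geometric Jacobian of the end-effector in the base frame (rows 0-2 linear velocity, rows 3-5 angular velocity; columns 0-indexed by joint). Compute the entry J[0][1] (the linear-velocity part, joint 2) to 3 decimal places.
3.464

axis z_1 = (-0.5000,0.8660,0.0000); lever o_n−o_1 = (-1.5000,6.0622,4.0000)
cross product → J_v[:, 1] = (3.4641,2.0000,-1.7321)
J_ω[:, 1] = z_1
entry J[0][1] = 3.4641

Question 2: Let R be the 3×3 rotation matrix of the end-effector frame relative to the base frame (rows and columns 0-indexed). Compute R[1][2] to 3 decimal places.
End-effector z-axis (col 2 of R) = (-0.5000,0.8660,0.0000)
R[1][2] = 0.8660

0.866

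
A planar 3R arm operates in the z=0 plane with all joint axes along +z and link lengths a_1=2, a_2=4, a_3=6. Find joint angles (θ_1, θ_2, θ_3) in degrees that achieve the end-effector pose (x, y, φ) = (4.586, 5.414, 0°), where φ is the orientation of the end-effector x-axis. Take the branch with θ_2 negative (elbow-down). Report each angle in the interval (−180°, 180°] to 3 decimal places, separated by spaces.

wrist centre = target − a_3·(cos φ, sin φ) = (-1.4140, 5.4140)
cos θ_2 = (31.3108−2²−4²)/(2·2·4) = 0.7069; θ_2 = -45.0148° (elbow-down)
β = atan2(5.4140,-1.4140) = 104.6372°; ψ = atan2(-2.8292,4.8277) = -30.3714°
θ_1 = β − ψ = 135.0087°
θ_3 = φ − θ_1 − θ_2 = -89.9939° (wrapped to (-180°,180°])

135.009 -45.015 -89.994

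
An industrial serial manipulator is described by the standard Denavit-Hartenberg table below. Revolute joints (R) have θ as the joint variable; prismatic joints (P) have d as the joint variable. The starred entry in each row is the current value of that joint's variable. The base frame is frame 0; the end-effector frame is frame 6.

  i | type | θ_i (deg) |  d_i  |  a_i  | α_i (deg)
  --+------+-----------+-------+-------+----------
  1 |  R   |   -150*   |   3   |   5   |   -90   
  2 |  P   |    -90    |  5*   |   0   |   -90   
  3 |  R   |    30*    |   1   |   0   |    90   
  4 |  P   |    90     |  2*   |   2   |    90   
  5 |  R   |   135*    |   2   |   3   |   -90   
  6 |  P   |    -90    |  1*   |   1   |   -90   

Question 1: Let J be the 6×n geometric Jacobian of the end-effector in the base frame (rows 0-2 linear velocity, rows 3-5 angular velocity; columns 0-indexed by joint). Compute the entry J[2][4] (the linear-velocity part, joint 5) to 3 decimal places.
axis z_4 = (-0.2500,0.4330,0.8660); lever o_n−o_4 = (2.3119,1.6526,3.3052)
cross product → J_v[:, 4] = (0.0000,2.8284,-1.4142)
J_ω[:, 4] = z_4
entry J[2][4] = -1.4142

-1.414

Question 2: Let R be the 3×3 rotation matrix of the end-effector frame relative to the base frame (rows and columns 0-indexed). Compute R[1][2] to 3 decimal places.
-0.177

End-effector z-axis (col 2 of R) = (0.9186,-0.1768,0.3536)
R[1][2] = -0.1768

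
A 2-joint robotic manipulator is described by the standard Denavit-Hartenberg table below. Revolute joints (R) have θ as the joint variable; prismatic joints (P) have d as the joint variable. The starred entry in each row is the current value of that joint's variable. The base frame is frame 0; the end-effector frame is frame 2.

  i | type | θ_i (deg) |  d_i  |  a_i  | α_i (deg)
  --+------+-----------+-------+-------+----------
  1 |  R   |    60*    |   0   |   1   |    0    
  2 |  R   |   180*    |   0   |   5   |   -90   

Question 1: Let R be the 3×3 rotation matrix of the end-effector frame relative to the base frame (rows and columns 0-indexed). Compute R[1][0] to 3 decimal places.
-0.866

End-effector x-axis (col 0 of R) = (-0.5000,-0.8660,0.0000)
R[1][0] = -0.8660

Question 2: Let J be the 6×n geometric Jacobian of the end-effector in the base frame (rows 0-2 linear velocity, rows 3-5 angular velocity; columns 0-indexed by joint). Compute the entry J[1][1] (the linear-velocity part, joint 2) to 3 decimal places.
axis z_1 = (0.0000,0.0000,1.0000); lever o_n−o_1 = (-2.5000,-4.3301,0.0000)
cross product → J_v[:, 1] = (4.3301,-2.5000,0.0000)
J_ω[:, 1] = z_1
entry J[1][1] = -2.5000

-2.500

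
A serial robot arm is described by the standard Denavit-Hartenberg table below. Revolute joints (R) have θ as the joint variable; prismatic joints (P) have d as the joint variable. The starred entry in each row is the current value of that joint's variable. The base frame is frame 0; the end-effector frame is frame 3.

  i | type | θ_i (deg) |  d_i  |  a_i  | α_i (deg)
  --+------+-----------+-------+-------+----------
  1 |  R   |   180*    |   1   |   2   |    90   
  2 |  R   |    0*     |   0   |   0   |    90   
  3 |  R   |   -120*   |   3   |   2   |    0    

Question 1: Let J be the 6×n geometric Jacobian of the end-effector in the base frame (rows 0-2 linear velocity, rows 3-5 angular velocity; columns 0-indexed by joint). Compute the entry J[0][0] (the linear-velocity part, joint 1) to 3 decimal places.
axis z_0 = ẑ; lever o_n−o_0 = (-1.0000,-1.7321,-2.0000)
cross product → J_v[:, 0] = (1.7321,-1.0000,0.0000)
J_ω[:, 0] = z_0
entry J[0][0] = 1.7321

1.732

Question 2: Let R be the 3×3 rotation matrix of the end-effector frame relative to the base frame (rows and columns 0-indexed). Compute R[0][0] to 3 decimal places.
End-effector x-axis (col 0 of R) = (0.5000,-0.8660,-0.0000)
R[0][0] = 0.5000

0.500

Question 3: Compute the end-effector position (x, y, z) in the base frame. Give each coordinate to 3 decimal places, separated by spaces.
-1.000 -1.732 -2.000

after link 1: o_1 = (-2.0000, 0.0000, 1.0000)
after link 2: o_2 = (-2.0000, 0.0000, 1.0000)
after link 3: o_3 = (-1.0000, -1.7321, -2.0000)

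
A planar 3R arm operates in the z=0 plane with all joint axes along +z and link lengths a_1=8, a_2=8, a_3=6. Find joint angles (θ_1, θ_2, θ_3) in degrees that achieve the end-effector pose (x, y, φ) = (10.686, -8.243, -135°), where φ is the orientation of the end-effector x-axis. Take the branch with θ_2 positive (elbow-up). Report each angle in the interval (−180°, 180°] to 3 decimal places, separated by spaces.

-29.994 29.986 -134.992

wrist centre = target − a_3·(cos φ, sin φ) = (14.9286, -4.0004)
cos θ_2 = (238.8672−8²−8²)/(2·8·8) = 0.8661; θ_2 = 29.9857° (elbow-up)
β = atan2(-4.0004,14.9286) = -15.0009°; ψ = atan2(3.9983,14.9292) = 14.9929°
θ_1 = β − ψ = -29.9937°
θ_3 = φ − θ_1 − θ_2 = -134.9920° (wrapped to (-180°,180°])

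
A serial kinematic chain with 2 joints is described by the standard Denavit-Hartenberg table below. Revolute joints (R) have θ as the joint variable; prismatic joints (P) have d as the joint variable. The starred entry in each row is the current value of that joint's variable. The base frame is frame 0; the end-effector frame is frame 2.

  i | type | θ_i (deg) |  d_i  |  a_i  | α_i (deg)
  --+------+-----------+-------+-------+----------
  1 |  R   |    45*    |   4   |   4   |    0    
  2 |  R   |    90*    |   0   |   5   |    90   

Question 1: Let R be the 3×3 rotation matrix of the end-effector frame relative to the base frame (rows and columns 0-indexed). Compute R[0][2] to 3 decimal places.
End-effector z-axis (col 2 of R) = (0.7071,0.7071,0.0000)
R[0][2] = 0.7071

0.707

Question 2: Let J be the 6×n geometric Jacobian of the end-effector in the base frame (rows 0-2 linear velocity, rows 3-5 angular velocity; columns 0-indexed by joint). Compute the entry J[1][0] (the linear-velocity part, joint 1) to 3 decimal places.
-0.707

axis z_0 = ẑ; lever o_n−o_0 = (-0.7071,6.3640,4.0000)
cross product → J_v[:, 0] = (-6.3640,-0.7071,0.0000)
J_ω[:, 0] = z_0
entry J[1][0] = -0.7071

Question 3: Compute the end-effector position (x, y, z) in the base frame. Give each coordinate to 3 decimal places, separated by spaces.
after link 1: o_1 = (2.8284, 2.8284, 4.0000)
after link 2: o_2 = (-0.7071, 6.3640, 4.0000)

-0.707 6.364 4.000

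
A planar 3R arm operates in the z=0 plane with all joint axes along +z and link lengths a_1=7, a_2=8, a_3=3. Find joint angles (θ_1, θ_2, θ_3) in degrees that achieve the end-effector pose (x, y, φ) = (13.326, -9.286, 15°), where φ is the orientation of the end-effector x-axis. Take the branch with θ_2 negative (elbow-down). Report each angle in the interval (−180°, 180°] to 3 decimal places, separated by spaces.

wrist centre = target − a_3·(cos φ, sin φ) = (10.4282, -10.0625)
cos θ_2 = (210.0009−7²−8²)/(2·7·8) = 0.8661; θ_2 = -29.9938° (elbow-down)
β = atan2(-10.0625,10.4282) = -43.9774°; ψ = atan2(-3.9993,13.9286) = -16.0201°
θ_1 = β − ψ = -27.9573°
θ_3 = φ − θ_1 − θ_2 = 72.9511° (wrapped to (-180°,180°])

-27.957 -29.994 72.951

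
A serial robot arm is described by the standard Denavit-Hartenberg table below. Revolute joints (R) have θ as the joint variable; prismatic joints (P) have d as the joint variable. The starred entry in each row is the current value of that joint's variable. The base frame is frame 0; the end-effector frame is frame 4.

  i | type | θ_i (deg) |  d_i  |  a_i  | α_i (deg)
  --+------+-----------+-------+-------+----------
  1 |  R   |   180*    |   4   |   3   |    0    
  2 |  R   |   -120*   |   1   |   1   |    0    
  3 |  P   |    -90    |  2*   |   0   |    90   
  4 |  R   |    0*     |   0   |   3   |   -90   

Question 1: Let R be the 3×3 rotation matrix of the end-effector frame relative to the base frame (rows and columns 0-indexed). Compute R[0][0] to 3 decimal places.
End-effector x-axis (col 0 of R) = (0.8660,-0.5000,0.0000)
R[0][0] = 0.8660

0.866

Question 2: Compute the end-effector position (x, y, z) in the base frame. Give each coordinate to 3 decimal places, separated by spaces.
after link 1: o_1 = (-3.0000, 0.0000, 4.0000)
after link 2: o_2 = (-2.5000, 0.8660, 5.0000)
after link 3: o_3 = (-2.5000, 0.8660, 7.0000)
after link 4: o_4 = (0.0981, -0.6340, 7.0000)

0.098 -0.634 7.000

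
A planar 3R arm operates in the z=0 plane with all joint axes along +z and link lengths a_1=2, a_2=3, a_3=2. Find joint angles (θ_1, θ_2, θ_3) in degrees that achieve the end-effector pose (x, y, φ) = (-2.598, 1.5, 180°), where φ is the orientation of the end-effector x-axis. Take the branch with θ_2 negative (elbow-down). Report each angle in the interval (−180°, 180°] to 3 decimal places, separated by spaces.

-136.525 -150.001 106.526

wrist centre = target − a_3·(cos φ, sin φ) = (-0.5980, 1.5000)
cos θ_2 = (2.6076−2²−3²)/(2·2·3) = -0.8660; θ_2 = -150.0009° (elbow-down)
β = atan2(1.5000,-0.5980) = 111.7355°; ψ = atan2(-1.5000,-0.5981) = -111.7393°
θ_1 = β − ψ = 223.4748°
θ_3 = φ − θ_1 − θ_2 = 106.5260° (wrapped to (-180°,180°])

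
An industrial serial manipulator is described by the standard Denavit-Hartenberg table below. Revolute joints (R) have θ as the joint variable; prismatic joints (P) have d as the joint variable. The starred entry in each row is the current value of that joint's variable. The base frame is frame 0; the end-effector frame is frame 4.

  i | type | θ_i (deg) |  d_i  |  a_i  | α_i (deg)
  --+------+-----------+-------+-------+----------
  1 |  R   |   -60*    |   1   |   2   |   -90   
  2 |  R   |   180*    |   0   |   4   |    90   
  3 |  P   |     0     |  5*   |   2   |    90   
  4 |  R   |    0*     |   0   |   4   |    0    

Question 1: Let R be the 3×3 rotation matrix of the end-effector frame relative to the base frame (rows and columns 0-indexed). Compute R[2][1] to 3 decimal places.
-1.000

End-effector y-axis (col 1 of R) = (0.0000,-0.0000,-1.0000)
R[2][1] = -1.0000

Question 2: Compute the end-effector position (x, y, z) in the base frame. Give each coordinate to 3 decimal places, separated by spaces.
after link 1: o_1 = (1.0000, -1.7321, 1.0000)
after link 2: o_2 = (-1.0000, 1.7321, 1.0000)
after link 3: o_3 = (-2.0000, 3.4641, -4.0000)
after link 4: o_4 = (-4.0000, 6.9282, -4.0000)

-4.000 6.928 -4.000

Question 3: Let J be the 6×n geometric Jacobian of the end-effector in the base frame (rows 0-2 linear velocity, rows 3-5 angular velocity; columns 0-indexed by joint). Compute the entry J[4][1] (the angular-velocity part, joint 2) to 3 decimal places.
0.500

axis z_1 = (0.8660,0.5000,0.0000); lever o_n−o_1 = (-5.0000,8.6603,-5.0000)
cross product → J_v[:, 1] = (-2.5000,4.3301,10.0000)
J_ω[:, 1] = z_1
entry J[4][1] = 0.5000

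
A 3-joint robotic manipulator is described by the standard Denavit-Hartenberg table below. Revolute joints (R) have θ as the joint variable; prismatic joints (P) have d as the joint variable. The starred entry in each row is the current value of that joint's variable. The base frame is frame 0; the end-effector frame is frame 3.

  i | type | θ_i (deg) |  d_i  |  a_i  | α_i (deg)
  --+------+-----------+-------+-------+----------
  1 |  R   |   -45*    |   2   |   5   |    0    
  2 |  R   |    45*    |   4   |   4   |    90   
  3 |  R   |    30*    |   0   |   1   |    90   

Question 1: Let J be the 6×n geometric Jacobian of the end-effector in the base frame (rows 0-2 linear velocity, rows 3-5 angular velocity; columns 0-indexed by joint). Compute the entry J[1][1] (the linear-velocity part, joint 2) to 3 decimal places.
axis z_1 = (0.0000,0.0000,1.0000); lever o_n−o_1 = (4.8660,0.0000,4.5000)
cross product → J_v[:, 1] = (0.0000,4.8660,0.0000)
J_ω[:, 1] = z_1
entry J[1][1] = 4.8660

4.866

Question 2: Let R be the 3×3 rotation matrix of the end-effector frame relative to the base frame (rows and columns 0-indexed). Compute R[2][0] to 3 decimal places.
End-effector x-axis (col 0 of R) = (0.8660,0.0000,0.5000)
R[2][0] = 0.5000

0.500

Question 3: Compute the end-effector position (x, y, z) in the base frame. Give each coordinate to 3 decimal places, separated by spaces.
after link 1: o_1 = (3.5355, -3.5355, 2.0000)
after link 2: o_2 = (7.5355, -3.5355, 6.0000)
after link 3: o_3 = (8.4016, -3.5355, 6.5000)

8.402 -3.536 6.500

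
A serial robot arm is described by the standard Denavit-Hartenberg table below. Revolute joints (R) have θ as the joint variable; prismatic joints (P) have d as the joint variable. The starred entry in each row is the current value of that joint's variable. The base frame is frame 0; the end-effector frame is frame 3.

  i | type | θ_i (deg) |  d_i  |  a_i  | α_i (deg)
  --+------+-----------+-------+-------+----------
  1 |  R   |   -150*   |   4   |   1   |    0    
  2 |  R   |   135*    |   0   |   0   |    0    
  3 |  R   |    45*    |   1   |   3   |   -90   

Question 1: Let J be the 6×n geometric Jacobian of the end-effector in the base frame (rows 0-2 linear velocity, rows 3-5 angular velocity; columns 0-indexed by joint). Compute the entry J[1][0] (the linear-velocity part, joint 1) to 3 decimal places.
axis z_0 = ẑ; lever o_n−o_0 = (1.7321,1.0000,5.0000)
cross product → J_v[:, 0] = (-1.0000,1.7321,0.0000)
J_ω[:, 0] = z_0
entry J[1][0] = 1.7321

1.732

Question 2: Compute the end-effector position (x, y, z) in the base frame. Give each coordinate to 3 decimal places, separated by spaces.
1.732 1.000 5.000

after link 1: o_1 = (-0.8660, -0.5000, 4.0000)
after link 2: o_2 = (-0.8660, -0.5000, 4.0000)
after link 3: o_3 = (1.7321, 1.0000, 5.0000)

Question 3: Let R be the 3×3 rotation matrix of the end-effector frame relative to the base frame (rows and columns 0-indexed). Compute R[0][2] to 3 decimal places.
-0.500

End-effector z-axis (col 2 of R) = (-0.5000,0.8660,0.0000)
R[0][2] = -0.5000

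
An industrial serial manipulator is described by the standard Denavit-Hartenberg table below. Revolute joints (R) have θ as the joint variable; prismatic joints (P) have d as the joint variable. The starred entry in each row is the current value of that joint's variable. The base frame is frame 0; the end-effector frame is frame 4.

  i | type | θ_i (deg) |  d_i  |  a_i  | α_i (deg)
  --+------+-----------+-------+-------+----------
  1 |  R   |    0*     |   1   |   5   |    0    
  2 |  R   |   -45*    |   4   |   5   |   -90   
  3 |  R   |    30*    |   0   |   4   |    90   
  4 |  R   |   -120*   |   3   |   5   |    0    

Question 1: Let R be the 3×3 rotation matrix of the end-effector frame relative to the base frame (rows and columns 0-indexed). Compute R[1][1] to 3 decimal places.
-0.884

End-effector y-axis (col 1 of R) = (0.1768,-0.8839,-0.4330)
R[1][1] = -0.8839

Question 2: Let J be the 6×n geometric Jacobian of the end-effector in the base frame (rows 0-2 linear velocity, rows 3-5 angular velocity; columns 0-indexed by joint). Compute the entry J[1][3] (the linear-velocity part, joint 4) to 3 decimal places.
axis z_3 = (0.3536,-0.3536,0.8660); lever o_n−o_3 = (-3.5321,-2.5916,3.8481)
cross product → J_v[:, 3] = (0.8839,-4.4194,-2.1651)
J_ω[:, 3] = z_3
entry J[1][3] = -4.4194

-4.419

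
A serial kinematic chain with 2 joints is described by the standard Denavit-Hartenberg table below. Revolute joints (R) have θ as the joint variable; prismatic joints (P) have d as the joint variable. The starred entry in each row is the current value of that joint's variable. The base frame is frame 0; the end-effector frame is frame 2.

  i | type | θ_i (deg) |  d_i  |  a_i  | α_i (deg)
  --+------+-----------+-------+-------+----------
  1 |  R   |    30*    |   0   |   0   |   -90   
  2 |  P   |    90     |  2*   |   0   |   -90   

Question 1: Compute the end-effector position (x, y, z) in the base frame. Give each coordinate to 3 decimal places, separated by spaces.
after link 1: o_1 = (0.0000, 0.0000, 0.0000)
after link 2: o_2 = (-1.0000, 1.7321, 0.0000)

-1.000 1.732 0.000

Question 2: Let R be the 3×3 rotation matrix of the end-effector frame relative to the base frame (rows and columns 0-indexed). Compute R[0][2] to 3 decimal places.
-0.866

End-effector z-axis (col 2 of R) = (-0.8660,-0.5000,-0.0000)
R[0][2] = -0.8660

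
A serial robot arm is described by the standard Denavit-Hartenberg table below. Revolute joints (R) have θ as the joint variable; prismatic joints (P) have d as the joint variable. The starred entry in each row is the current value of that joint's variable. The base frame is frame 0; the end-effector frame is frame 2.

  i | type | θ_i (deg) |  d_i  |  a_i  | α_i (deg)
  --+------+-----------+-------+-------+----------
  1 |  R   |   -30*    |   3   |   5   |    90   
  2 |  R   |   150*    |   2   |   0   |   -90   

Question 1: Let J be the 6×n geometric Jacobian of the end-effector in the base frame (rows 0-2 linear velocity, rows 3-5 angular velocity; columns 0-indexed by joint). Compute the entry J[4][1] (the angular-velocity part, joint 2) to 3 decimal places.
-0.866

axis z_1 = (-0.5000,-0.8660,0.0000); lever o_n−o_1 = (-1.0000,-1.7321,0.0000)
cross product → J_v[:, 1] = (0.0000,-0.0000,-0.0000)
J_ω[:, 1] = z_1
entry J[4][1] = -0.8660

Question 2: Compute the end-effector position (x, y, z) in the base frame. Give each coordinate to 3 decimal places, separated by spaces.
after link 1: o_1 = (4.3301, -2.5000, 3.0000)
after link 2: o_2 = (3.3301, -4.2321, 3.0000)

3.330 -4.232 3.000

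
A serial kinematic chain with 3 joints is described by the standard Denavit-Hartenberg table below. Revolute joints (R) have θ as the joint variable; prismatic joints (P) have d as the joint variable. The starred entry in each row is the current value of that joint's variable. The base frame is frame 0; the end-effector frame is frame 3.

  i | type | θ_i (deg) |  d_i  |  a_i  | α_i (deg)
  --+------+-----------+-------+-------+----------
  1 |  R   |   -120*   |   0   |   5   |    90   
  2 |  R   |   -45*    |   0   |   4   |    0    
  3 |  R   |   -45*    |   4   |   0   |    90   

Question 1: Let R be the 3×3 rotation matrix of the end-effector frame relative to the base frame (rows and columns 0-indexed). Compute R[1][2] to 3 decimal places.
End-effector z-axis (col 2 of R) = (0.5000,0.8660,-0.0000)
R[1][2] = 0.8660

0.866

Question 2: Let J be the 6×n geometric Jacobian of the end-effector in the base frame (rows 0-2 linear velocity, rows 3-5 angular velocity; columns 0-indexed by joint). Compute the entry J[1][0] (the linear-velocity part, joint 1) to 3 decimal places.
-7.378

axis z_0 = ẑ; lever o_n−o_0 = (-7.3783,-4.7796,-2.8284)
cross product → J_v[:, 0] = (4.7796,-7.3783,0.0000)
J_ω[:, 0] = z_0
entry J[1][0] = -7.3783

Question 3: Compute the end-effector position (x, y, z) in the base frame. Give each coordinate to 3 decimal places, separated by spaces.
after link 1: o_1 = (-2.5000, -4.3301, 0.0000)
after link 2: o_2 = (-3.9142, -6.7796, -2.8284)
after link 3: o_3 = (-7.3783, -4.7796, -2.8284)

-7.378 -4.780 -2.828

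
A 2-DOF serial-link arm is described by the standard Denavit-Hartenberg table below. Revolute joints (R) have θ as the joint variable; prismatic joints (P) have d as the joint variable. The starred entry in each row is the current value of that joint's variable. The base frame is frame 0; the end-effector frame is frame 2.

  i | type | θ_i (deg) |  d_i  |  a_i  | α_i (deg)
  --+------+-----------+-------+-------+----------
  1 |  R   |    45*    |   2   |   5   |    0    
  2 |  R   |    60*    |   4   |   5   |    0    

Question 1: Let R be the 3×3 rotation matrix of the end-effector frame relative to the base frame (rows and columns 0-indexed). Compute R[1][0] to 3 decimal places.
0.966

End-effector x-axis (col 0 of R) = (-0.2588,0.9659,0.0000)
R[1][0] = 0.9659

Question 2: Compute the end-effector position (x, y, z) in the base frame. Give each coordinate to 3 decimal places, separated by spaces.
after link 1: o_1 = (3.5355, 3.5355, 2.0000)
after link 2: o_2 = (2.2414, 8.3652, 6.0000)

2.241 8.365 6.000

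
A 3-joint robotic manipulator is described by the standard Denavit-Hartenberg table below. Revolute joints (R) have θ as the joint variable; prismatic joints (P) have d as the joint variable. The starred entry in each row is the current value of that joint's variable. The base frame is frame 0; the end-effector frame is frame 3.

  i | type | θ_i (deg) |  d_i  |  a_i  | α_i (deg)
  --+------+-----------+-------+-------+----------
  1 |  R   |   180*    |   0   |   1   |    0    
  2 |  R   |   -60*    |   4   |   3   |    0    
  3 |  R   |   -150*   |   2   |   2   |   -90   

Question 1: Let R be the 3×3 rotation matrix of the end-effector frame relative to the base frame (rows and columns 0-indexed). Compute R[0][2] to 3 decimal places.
0.500

End-effector z-axis (col 2 of R) = (0.5000,0.8660,0.0000)
R[0][2] = 0.5000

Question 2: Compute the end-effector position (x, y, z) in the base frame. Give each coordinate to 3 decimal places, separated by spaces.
after link 1: o_1 = (-1.0000, 0.0000, 0.0000)
after link 2: o_2 = (-2.5000, 2.5981, 4.0000)
after link 3: o_3 = (-0.7679, 1.5981, 6.0000)

-0.768 1.598 6.000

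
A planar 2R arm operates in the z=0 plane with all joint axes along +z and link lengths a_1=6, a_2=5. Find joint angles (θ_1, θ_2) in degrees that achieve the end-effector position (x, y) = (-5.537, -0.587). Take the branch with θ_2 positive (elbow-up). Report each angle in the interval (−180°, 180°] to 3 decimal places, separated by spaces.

135.001 119.997

cos θ_2 = (31.0029−6²−5²)/(2·6·5) = -0.5000; θ_2 = 119.9968° (elbow-up)
β = atan2(-0.5870,-5.5370) = -173.9484°; ψ = atan2(4.3303,3.5002) = 51.0507°
θ_1 = β − ψ = -224.9991°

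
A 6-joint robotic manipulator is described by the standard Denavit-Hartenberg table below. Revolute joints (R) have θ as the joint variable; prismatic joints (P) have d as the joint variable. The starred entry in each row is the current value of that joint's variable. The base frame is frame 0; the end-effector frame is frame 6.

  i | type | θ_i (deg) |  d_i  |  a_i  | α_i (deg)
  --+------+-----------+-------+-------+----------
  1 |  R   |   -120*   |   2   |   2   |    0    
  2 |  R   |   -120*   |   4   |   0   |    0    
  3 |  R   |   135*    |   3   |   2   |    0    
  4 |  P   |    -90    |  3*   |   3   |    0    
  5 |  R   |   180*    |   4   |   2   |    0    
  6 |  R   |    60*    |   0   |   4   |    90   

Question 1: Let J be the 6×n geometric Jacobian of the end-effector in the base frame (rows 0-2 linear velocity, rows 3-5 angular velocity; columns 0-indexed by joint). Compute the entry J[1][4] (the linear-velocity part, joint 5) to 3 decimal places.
axis z_4 = (0.0000,0.0000,1.0000); lever o_n−o_4 = (4.7603,2.3108,4.0000)
cross product → J_v[:, 4] = (-2.3108,4.7603,0.0000)
J_ω[:, 4] = z_4
entry J[1][4] = 4.7603

4.760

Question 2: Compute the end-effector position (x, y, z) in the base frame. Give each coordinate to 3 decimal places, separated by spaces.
after link 1: o_1 = (-1.0000, -1.7321, 2.0000)
after link 2: o_2 = (-1.0000, -1.7321, 6.0000)
after link 3: o_3 = (-1.5176, -3.6639, 9.0000)
after link 4: o_4 = (-4.4154, -2.8874, 12.0000)
after link 5: o_5 = (-2.4836, -3.4051, 16.0000)
after link 6: o_6 = (0.3449, -0.5767, 16.0000)

0.345 -0.577 16.000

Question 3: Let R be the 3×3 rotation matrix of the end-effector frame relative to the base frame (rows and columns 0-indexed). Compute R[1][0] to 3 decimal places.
0.707

End-effector x-axis (col 0 of R) = (0.7071,0.7071,0.0000)
R[1][0] = 0.7071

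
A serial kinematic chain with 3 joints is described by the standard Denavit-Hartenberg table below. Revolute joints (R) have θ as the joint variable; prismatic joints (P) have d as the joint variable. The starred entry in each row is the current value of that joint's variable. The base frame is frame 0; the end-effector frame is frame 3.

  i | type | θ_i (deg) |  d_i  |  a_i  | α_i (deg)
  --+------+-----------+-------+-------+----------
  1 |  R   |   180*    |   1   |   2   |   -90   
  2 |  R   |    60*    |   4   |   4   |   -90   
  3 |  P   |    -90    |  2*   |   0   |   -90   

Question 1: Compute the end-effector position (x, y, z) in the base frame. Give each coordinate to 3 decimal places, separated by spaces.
after link 1: o_1 = (-2.0000, 0.0000, 1.0000)
after link 2: o_2 = (-4.0000, -4.0000, -2.4641)
after link 3: o_3 = (-2.2679, -4.0000, -3.4641)

-2.268 -4.000 -3.464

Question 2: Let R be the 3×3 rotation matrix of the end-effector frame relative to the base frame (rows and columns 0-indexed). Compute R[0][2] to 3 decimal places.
End-effector z-axis (col 2 of R) = (-0.5000,0.0000,-0.8660)
R[0][2] = -0.5000

-0.500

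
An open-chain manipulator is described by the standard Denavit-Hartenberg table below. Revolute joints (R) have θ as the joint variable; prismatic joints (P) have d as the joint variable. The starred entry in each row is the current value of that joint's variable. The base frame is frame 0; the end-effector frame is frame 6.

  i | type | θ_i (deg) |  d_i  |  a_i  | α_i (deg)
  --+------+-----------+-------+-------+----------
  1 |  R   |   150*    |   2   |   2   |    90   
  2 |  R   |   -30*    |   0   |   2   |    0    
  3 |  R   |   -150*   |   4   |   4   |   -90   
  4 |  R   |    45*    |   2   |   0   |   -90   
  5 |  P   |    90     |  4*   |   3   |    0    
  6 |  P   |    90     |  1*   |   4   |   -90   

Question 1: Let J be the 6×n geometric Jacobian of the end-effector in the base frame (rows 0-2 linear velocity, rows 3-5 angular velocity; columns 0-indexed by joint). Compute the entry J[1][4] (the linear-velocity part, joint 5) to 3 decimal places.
prismatic axis z_4 = (-0.9659,-0.2588,-0.0000)
J_v[:, 4] = z_4; J_ω[:, 4] = (0,0,0)
entry J[1][4] = -0.2588

-0.259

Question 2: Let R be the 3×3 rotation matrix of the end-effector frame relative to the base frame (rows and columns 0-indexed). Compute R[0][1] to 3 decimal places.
0.966

End-effector y-axis (col 1 of R) = (0.9659,0.2588,0.0000)
R[0][1] = 0.9659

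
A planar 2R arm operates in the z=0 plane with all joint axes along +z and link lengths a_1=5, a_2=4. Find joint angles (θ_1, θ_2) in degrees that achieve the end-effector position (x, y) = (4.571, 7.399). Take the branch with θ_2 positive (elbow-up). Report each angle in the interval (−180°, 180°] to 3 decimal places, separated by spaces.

cos θ_2 = (75.6392−5²−4²)/(2·5·4) = 0.8660; θ_2 = 30.0051° (elbow-up)
β = atan2(7.3990,4.5710) = 58.2928°; ψ = atan2(2.0003,8.4639) = 13.2969°
θ_1 = β − ψ = 44.9959°

44.996 30.005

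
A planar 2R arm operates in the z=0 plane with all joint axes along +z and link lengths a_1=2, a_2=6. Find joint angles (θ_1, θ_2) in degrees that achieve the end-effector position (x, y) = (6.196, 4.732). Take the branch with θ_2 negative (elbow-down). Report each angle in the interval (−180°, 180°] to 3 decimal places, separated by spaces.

60.009 -30.011

cos θ_2 = (60.7822−2²−6²)/(2·2·6) = 0.8659; θ_2 = -30.0113° (elbow-down)
β = atan2(4.7320,6.1960) = 37.3696°; ψ = atan2(-3.0010,7.1956) = -22.6394°
θ_1 = β − ψ = 60.0090°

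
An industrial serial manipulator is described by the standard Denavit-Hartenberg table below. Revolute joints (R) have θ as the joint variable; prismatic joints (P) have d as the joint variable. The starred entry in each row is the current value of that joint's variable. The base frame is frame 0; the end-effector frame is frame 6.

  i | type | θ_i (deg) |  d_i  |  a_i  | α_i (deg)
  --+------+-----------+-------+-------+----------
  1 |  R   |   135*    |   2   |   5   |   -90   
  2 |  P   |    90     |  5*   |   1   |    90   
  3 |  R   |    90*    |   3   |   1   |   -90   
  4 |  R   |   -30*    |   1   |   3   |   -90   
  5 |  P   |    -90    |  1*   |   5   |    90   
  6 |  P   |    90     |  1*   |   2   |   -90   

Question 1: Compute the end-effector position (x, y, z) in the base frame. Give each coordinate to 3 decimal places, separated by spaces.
after link 1: o_1 = (-3.5355, 3.5355, 2.0000)
after link 2: o_2 = (-7.0711, 0.0000, 1.0000)
after link 3: o_3 = (-9.8995, 1.4142, 1.0000)
after link 4: o_4 = (-12.7973, 0.6378, 2.0000)
after link 5: o_5 = (-12.5385, -0.3282, 7.0000)
after link 6: o_6 = (-11.0549, -2.0012, 7.0000)

-11.055 -2.001 7.000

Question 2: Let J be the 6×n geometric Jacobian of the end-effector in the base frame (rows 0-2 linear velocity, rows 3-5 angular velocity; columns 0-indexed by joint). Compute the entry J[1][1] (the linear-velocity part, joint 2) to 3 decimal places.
prismatic axis z_1 = (-0.7071,-0.7071,0.0000)
J_v[:, 1] = z_1; J_ω[:, 1] = (0,0,0)
entry J[1][1] = -0.7071

-0.707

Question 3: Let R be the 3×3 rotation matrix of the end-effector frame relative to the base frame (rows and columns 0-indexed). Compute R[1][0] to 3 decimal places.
-0.966

End-effector x-axis (col 0 of R) = (0.2588,-0.9659,0.0000)
R[1][0] = -0.9659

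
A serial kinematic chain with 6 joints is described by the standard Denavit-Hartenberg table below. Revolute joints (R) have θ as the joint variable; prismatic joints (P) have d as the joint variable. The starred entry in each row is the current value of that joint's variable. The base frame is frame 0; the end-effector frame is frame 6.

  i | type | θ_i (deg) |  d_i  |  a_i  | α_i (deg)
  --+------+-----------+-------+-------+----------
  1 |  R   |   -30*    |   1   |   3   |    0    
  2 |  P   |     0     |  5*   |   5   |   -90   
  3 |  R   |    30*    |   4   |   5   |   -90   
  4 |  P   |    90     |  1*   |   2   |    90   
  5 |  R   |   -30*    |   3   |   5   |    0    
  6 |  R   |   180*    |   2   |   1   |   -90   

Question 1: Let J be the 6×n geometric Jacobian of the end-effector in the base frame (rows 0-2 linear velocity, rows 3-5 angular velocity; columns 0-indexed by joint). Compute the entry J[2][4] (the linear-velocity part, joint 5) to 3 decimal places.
axis z_4 = (0.7500,-0.4330,-0.5000); lever o_n−o_4 = (2.8840,-5.6651,-0.7679)
cross product → J_v[:, 4] = (-2.5000,-0.8660,-3.0000)
J_ω[:, 4] = z_4
entry J[2][4] = -3.0000

-3.000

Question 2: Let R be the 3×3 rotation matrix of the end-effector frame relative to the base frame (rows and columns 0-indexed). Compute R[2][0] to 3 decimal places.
End-effector x-axis (col 0 of R) = (0.2165,0.8750,-0.4330)
R[2][0] = -0.4330

-0.433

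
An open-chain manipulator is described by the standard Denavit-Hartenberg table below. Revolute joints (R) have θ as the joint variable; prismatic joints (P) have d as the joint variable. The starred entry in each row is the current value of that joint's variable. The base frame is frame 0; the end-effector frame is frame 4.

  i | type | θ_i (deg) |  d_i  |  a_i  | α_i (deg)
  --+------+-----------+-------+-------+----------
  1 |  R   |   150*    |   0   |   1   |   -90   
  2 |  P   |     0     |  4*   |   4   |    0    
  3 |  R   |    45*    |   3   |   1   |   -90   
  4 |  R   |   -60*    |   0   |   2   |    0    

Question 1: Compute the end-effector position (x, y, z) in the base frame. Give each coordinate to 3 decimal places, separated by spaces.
-9.921 -4.355 -1.414

after link 1: o_1 = (-0.8660, 0.5000, 0.0000)
after link 2: o_2 = (-6.3301, -0.9641, 0.0000)
after link 3: o_3 = (-8.4425, -3.2086, -0.7071)
after link 4: o_4 = (-9.9209, -4.3551, -1.4142)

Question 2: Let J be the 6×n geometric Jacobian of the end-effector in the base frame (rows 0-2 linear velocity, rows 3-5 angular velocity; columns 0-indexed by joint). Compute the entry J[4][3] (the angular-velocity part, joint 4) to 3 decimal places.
-0.354

axis z_3 = (0.6124,-0.3536,-0.7071); lever o_n−o_3 = (-1.4784,-1.1464,-0.7071)
cross product → J_v[:, 3] = (-0.5607,1.4784,-1.2247)
J_ω[:, 3] = z_3
entry J[4][3] = -0.3536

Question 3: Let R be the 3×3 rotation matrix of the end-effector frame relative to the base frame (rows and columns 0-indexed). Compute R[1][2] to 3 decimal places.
-0.354

End-effector z-axis (col 2 of R) = (0.6124,-0.3536,-0.7071)
R[1][2] = -0.3536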